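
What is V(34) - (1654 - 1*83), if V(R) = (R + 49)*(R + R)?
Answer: 4073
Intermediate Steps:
V(R) = 2*R*(49 + R) (V(R) = (49 + R)*(2*R) = 2*R*(49 + R))
V(34) - (1654 - 1*83) = 2*34*(49 + 34) - (1654 - 1*83) = 2*34*83 - (1654 - 83) = 5644 - 1*1571 = 5644 - 1571 = 4073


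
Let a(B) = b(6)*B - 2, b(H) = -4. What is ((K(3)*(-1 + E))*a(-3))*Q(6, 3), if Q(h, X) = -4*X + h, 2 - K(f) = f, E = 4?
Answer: 180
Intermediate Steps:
K(f) = 2 - f
Q(h, X) = h - 4*X
a(B) = -2 - 4*B (a(B) = -4*B - 2 = -2 - 4*B)
((K(3)*(-1 + E))*a(-3))*Q(6, 3) = (((2 - 1*3)*(-1 + 4))*(-2 - 4*(-3)))*(6 - 4*3) = (((2 - 3)*3)*(-2 + 12))*(6 - 12) = (-1*3*10)*(-6) = -3*10*(-6) = -30*(-6) = 180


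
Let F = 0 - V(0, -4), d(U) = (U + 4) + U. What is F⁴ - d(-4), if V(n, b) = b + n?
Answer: 260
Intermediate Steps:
d(U) = 4 + 2*U (d(U) = (4 + U) + U = 4 + 2*U)
F = 4 (F = 0 - (-4 + 0) = 0 - 1*(-4) = 0 + 4 = 4)
F⁴ - d(-4) = 4⁴ - (4 + 2*(-4)) = 256 - (4 - 8) = 256 - 1*(-4) = 256 + 4 = 260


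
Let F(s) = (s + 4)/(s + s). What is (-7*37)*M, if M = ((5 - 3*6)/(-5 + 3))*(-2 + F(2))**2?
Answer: -3367/8 ≈ -420.88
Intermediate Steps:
F(s) = (4 + s)/(2*s) (F(s) = (4 + s)/((2*s)) = (4 + s)*(1/(2*s)) = (4 + s)/(2*s))
M = 13/8 (M = ((5 - 3*6)/(-5 + 3))*(-2 + (1/2)*(4 + 2)/2)**2 = ((5 - 18)/(-2))*(-2 + (1/2)*(1/2)*6)**2 = (-13*(-1/2))*(-2 + 3/2)**2 = 13*(-1/2)**2/2 = (13/2)*(1/4) = 13/8 ≈ 1.6250)
(-7*37)*M = -7*37*(13/8) = -259*13/8 = -3367/8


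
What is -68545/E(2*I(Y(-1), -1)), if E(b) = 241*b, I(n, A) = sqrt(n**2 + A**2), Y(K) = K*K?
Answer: -68545*sqrt(2)/964 ≈ -100.56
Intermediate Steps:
Y(K) = K**2
I(n, A) = sqrt(A**2 + n**2)
-68545/E(2*I(Y(-1), -1)) = -68545*1/(482*sqrt((-1)**2 + ((-1)**2)**2)) = -68545*1/(482*sqrt(1 + 1**2)) = -68545*1/(482*sqrt(1 + 1)) = -68545*sqrt(2)/964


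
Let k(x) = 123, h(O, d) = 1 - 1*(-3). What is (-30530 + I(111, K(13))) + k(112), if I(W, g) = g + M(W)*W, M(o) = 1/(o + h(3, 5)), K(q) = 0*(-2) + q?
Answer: -3495199/115 ≈ -30393.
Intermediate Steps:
h(O, d) = 4 (h(O, d) = 1 + 3 = 4)
K(q) = q (K(q) = 0 + q = q)
M(o) = 1/(4 + o) (M(o) = 1/(o + 4) = 1/(4 + o))
I(W, g) = g + W/(4 + W)
(-30530 + I(111, K(13))) + k(112) = (-30530 + (111 + 13*(4 + 111))/(4 + 111)) + 123 = (-30530 + (111 + 13*115)/115) + 123 = (-30530 + (111 + 1495)/115) + 123 = (-30530 + (1/115)*1606) + 123 = (-30530 + 1606/115) + 123 = -3509344/115 + 123 = -3495199/115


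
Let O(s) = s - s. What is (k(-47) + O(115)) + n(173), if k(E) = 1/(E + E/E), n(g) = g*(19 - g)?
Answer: -1225533/46 ≈ -26642.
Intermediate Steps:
O(s) = 0
k(E) = 1/(1 + E) (k(E) = 1/(E + 1) = 1/(1 + E))
(k(-47) + O(115)) + n(173) = (1/(1 - 47) + 0) + 173*(19 - 1*173) = (1/(-46) + 0) + 173*(19 - 173) = (-1/46 + 0) + 173*(-154) = -1/46 - 26642 = -1225533/46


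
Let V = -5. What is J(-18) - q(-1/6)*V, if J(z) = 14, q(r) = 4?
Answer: 34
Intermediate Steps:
J(-18) - q(-1/6)*V = 14 - 4*(-5) = 14 - 1*(-20) = 14 + 20 = 34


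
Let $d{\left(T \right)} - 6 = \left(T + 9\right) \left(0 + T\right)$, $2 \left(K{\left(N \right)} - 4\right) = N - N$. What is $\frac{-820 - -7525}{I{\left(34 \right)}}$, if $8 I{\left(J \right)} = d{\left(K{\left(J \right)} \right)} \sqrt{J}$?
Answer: $\frac{13410 \sqrt{34}}{493} \approx 158.61$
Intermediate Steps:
$K{\left(N \right)} = 4$ ($K{\left(N \right)} = 4 + \frac{N - N}{2} = 4 + \frac{1}{2} \cdot 0 = 4 + 0 = 4$)
$d{\left(T \right)} = 6 + T \left(9 + T\right)$ ($d{\left(T \right)} = 6 + \left(T + 9\right) \left(0 + T\right) = 6 + \left(9 + T\right) T = 6 + T \left(9 + T\right)$)
$I{\left(J \right)} = \frac{29 \sqrt{J}}{4}$ ($I{\left(J \right)} = \frac{\left(6 + 4^{2} + 9 \cdot 4\right) \sqrt{J}}{8} = \frac{\left(6 + 16 + 36\right) \sqrt{J}}{8} = \frac{58 \sqrt{J}}{8} = \frac{29 \sqrt{J}}{4}$)
$\frac{-820 - -7525}{I{\left(34 \right)}} = \frac{-820 - -7525}{\frac{29}{4} \sqrt{34}} = \left(-820 + 7525\right) \frac{2 \sqrt{34}}{493} = 6705 \frac{2 \sqrt{34}}{493} = \frac{13410 \sqrt{34}}{493}$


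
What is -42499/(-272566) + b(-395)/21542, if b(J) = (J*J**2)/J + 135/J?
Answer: 1715979952875/231928862494 ≈ 7.3987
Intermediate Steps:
b(J) = J**2 + 135/J (b(J) = J**3/J + 135/J = J**2 + 135/J)
-42499/(-272566) + b(-395)/21542 = -42499/(-272566) + ((135 + (-395)**3)/(-395))/21542 = -42499*(-1/272566) - (135 - 61629875)/395*(1/21542) = 42499/272566 - 1/395*(-61629740)*(1/21542) = 42499/272566 + (12325948/79)*(1/21542) = 42499/272566 + 6162974/850909 = 1715979952875/231928862494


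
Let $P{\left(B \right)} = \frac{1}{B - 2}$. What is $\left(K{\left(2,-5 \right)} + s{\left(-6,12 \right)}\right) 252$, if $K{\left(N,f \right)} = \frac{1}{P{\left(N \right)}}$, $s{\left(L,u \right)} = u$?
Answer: $3024$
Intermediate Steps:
$P{\left(B \right)} = \frac{1}{-2 + B}$
$K{\left(N,f \right)} = -2 + N$ ($K{\left(N,f \right)} = \frac{1}{\frac{1}{-2 + N}} = -2 + N$)
$\left(K{\left(2,-5 \right)} + s{\left(-6,12 \right)}\right) 252 = \left(\left(-2 + 2\right) + 12\right) 252 = \left(0 + 12\right) 252 = 12 \cdot 252 = 3024$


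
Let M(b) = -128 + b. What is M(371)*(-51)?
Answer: -12393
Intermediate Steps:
M(371)*(-51) = (-128 + 371)*(-51) = 243*(-51) = -12393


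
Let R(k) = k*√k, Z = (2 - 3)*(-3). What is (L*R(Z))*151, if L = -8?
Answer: -3624*√3 ≈ -6277.0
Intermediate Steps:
Z = 3 (Z = -1*(-3) = 3)
R(k) = k^(3/2)
(L*R(Z))*151 = -24*√3*151 = -3624*√3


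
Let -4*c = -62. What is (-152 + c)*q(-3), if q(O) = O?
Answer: 819/2 ≈ 409.50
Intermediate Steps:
c = 31/2 (c = -1/4*(-62) = 31/2 ≈ 15.500)
(-152 + c)*q(-3) = (-152 + 31/2)*(-3) = -273/2*(-3) = 819/2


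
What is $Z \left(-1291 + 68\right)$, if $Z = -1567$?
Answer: $1916441$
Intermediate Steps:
$Z \left(-1291 + 68\right) = - 1567 \left(-1291 + 68\right) = \left(-1567\right) \left(-1223\right) = 1916441$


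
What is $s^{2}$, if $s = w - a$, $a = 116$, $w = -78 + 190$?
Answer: $16$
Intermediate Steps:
$w = 112$
$s = -4$ ($s = 112 - 116 = -4$)
$s^{2} = \left(-4\right)^{2} = 16$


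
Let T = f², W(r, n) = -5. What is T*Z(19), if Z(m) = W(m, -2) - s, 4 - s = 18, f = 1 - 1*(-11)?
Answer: 1296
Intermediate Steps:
f = 12 (f = 1 + 11 = 12)
s = -14 (s = 4 - 1*18 = 4 - 18 = -14)
T = 144 (T = 12² = 144)
Z(m) = 9 (Z(m) = -5 - 1*(-14) = -5 + 14 = 9)
T*Z(19) = 144*9 = 1296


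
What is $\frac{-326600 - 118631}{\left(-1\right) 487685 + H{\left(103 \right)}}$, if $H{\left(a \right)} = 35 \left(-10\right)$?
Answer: $\frac{445231}{488035} \approx 0.91229$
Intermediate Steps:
$H{\left(a \right)} = -350$
$\frac{-326600 - 118631}{\left(-1\right) 487685 + H{\left(103 \right)}} = \frac{-326600 - 118631}{\left(-1\right) 487685 - 350} = - \frac{445231}{-487685 - 350} = - \frac{445231}{-488035} = \left(-445231\right) \left(- \frac{1}{488035}\right) = \frac{445231}{488035}$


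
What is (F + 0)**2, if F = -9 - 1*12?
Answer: 441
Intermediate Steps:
F = -21 (F = -9 - 12 = -21)
(F + 0)**2 = (-21 + 0)**2 = (-21)**2 = 441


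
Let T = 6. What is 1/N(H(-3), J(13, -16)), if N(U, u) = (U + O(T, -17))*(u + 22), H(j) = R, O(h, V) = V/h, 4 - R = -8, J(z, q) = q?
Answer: 1/55 ≈ 0.018182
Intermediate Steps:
R = 12 (R = 4 - 1*(-8) = 4 + 8 = 12)
O(h, V) = V/h
H(j) = 12
N(U, u) = (22 + u)*(-17/6 + U) (N(U, u) = (U - 17/6)*(u + 22) = (U - 17*⅙)*(22 + u) = (U - 17/6)*(22 + u) = (-17/6 + U)*(22 + u) = (22 + u)*(-17/6 + U))
1/N(H(-3), J(13, -16)) = 1/(-187/3 + 22*12 - 17/6*(-16) + 12*(-16)) = 1/(-187/3 + 264 + 136/3 - 192) = 1/55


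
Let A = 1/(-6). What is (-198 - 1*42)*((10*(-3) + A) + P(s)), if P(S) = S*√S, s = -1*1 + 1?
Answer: 7240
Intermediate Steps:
s = 0 (s = -1 + 1 = 0)
A = -⅙ ≈ -0.16667
P(S) = S^(3/2)
(-198 - 1*42)*((10*(-3) + A) + P(s)) = (-198 - 1*42)*((10*(-3) - ⅙) + 0^(3/2)) = (-198 - 42)*((-30 - ⅙) + 0) = -240*(-181/6 + 0) = -240*(-181/6) = 7240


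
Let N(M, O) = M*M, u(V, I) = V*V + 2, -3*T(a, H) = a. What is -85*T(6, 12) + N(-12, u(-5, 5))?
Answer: 314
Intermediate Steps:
T(a, H) = -a/3
u(V, I) = 2 + V**2 (u(V, I) = V**2 + 2 = 2 + V**2)
N(M, O) = M**2
-85*T(6, 12) + N(-12, u(-5, 5)) = -(-85)*6/3 + (-12)**2 = -85*(-2) + 144 = 170 + 144 = 314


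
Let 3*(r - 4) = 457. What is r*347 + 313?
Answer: 163682/3 ≈ 54561.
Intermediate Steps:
r = 469/3 (r = 4 + (1/3)*457 = 4 + 457/3 = 469/3 ≈ 156.33)
r*347 + 313 = (469/3)*347 + 313 = 162743/3 + 313 = 163682/3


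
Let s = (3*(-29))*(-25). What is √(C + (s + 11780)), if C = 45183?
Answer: √59138 ≈ 243.18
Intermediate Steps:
s = 2175 (s = -87*(-25) = 2175)
√(C + (s + 11780)) = √(45183 + (2175 + 11780)) = √(45183 + 13955) = √59138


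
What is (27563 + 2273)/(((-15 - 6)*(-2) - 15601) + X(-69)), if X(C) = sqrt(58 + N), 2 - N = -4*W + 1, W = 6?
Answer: -232109162/121041199 - 14918*sqrt(83)/121041199 ≈ -1.9187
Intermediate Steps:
N = 25 (N = 2 - (-4*6 + 1) = 2 - (-24 + 1) = 2 - 1*(-23) = 2 + 23 = 25)
X(C) = sqrt(83) (X(C) = sqrt(58 + 25) = sqrt(83))
(27563 + 2273)/(((-15 - 6)*(-2) - 15601) + X(-69)) = (27563 + 2273)/(((-15 - 6)*(-2) - 15601) + sqrt(83)) = 29836/((-21*(-2) - 15601) + sqrt(83)) = 29836/((42 - 15601) + sqrt(83)) = 29836/(-15559 + sqrt(83))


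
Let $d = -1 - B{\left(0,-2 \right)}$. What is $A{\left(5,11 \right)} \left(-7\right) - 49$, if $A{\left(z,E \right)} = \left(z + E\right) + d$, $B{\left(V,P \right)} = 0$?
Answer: $-154$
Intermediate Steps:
$d = -1$ ($d = -1 - 0 = -1 + 0 = -1$)
$A{\left(z,E \right)} = -1 + E + z$ ($A{\left(z,E \right)} = \left(z + E\right) - 1 = \left(E + z\right) - 1 = -1 + E + z$)
$A{\left(5,11 \right)} \left(-7\right) - 49 = \left(-1 + 11 + 5\right) \left(-7\right) - 49 = 15 \left(-7\right) - 49 = -105 - 49 = -154$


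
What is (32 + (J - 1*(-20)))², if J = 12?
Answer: 4096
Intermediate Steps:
(32 + (J - 1*(-20)))² = (32 + (12 - 1*(-20)))² = (32 + (12 + 20))² = (32 + 32)² = 64² = 4096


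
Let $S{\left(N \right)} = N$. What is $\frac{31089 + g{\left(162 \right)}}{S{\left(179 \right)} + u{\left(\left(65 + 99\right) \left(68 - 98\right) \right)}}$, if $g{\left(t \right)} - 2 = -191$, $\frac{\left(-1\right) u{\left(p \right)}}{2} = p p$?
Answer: $- \frac{30900}{48412621} \approx -0.00063826$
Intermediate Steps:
$u{\left(p \right)} = - 2 p^{2}$ ($u{\left(p \right)} = - 2 p p = - 2 p^{2}$)
$g{\left(t \right)} = -189$ ($g{\left(t \right)} = 2 - 191 = -189$)
$\frac{31089 + g{\left(162 \right)}}{S{\left(179 \right)} + u{\left(\left(65 + 99\right) \left(68 - 98\right) \right)}} = \frac{31089 - 189}{179 - 2 \left(\left(65 + 99\right) \left(68 - 98\right)\right)^{2}} = \frac{30900}{179 - 2 \left(164 \left(-30\right)\right)^{2}} = \frac{30900}{179 - 2 \left(-4920\right)^{2}} = \frac{30900}{179 - 48412800} = \frac{30900}{-48412621} = 30900 \left(- \frac{1}{48412621}\right) = - \frac{30900}{48412621}$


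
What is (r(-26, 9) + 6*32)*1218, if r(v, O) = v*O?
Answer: -51156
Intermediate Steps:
r(v, O) = O*v
(r(-26, 9) + 6*32)*1218 = (9*(-26) + 6*32)*1218 = (-234 + 192)*1218 = -42*1218 = -51156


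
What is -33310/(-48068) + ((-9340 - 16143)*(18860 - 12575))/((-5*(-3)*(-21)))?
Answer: 256620428573/504714 ≈ 5.0845e+5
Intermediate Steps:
-33310/(-48068) + ((-9340 - 16143)*(18860 - 12575))/((-5*(-3)*(-21))) = -33310*(-1/48068) + (-25483*6285)/((15*(-21))) = 16655/24034 - 160160655/(-315) = 16655/24034 - 160160655*(-1/315) = 16655/24034 + 10677377/21 = 256620428573/504714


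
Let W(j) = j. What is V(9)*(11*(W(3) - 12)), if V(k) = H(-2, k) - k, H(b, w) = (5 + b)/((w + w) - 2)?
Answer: 13959/16 ≈ 872.44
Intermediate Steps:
H(b, w) = (5 + b)/(-2 + 2*w) (H(b, w) = (5 + b)/(2*w - 2) = (5 + b)/(-2 + 2*w))
V(k) = -k + 3/(2*(-1 + k)) (V(k) = (5 - 2)/(2*(-1 + k)) - k = (½)*3/(-1 + k) - k = 3/(2*(-1 + k)) - k = -k + 3/(2*(-1 + k)))
V(9)*(11*(W(3) - 12)) = ((3/2 - 1*9*(-1 + 9))/(-1 + 9))*(11*(3 - 12)) = ((3/2 - 1*9*8)/8)*(11*(-9)) = ((3/2 - 72)/8)*(-99) = ((⅛)*(-141/2))*(-99) = -141/16*(-99) = 13959/16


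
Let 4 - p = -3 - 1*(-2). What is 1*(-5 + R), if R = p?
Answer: 0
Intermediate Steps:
p = 5 (p = 4 - (-3 - 1*(-2)) = 4 - (-3 + 2) = 4 - 1*(-1) = 4 + 1 = 5)
R = 5
1*(-5 + R) = 1*(-5 + 5) = 1*0 = 0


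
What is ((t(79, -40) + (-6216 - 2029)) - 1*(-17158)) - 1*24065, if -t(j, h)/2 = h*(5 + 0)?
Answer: -14752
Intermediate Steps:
t(j, h) = -10*h (t(j, h) = -2*h*(5 + 0) = -2*h*5 = -10*h)
((t(79, -40) + (-6216 - 2029)) - 1*(-17158)) - 1*24065 = ((-10*(-40) + (-6216 - 2029)) - 1*(-17158)) - 1*24065 = ((400 - 8245) + 17158) - 24065 = (-7845 + 17158) - 24065 = 9313 - 24065 = -14752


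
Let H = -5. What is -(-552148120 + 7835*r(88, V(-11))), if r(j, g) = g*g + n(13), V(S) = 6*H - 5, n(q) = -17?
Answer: 542683440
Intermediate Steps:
V(S) = -35 (V(S) = 6*(-5) - 5 = -30 - 5 = -35)
r(j, g) = -17 + g**2 (r(j, g) = g*g - 17 = g**2 - 17 = -17 + g**2)
-(-552148120 + 7835*r(88, V(-11))) = -(-552281315 + 9597875) = -7835/(1/(-70472 + (-17 + 1225))) = -7835/(1/(-70472 + 1208)) = -7835/(1/(-69264)) = -7835/(-1/69264) = -7835*(-69264) = 542683440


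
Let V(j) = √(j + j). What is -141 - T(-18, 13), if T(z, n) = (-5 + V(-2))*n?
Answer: -76 - 26*I ≈ -76.0 - 26.0*I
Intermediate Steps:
V(j) = √2*√j (V(j) = √(2*j) = √2*√j)
T(z, n) = n*(-5 + 2*I) (T(z, n) = (-5 + √2*√(-2))*n = (-5 + √2*(I*√2))*n = (-5 + 2*I)*n = n*(-5 + 2*I))
-141 - T(-18, 13) = -141 - 13*(-5 + 2*I) = -141 - (-65 + 26*I) = -141 + (65 - 26*I) = -76 - 26*I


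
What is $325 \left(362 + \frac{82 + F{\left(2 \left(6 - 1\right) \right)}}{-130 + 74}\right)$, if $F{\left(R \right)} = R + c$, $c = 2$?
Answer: $\frac{3278925}{28} \approx 1.171 \cdot 10^{5}$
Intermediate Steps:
$F{\left(R \right)} = 2 + R$ ($F{\left(R \right)} = R + 2 = 2 + R$)
$325 \left(362 + \frac{82 + F{\left(2 \left(6 - 1\right) \right)}}{-130 + 74}\right) = 325 \left(362 + \frac{82 + \left(2 + 2 \left(6 - 1\right)\right)}{-130 + 74}\right) = 325 \left(362 + \frac{82 + \left(2 + 2 \cdot 5\right)}{-56}\right) = 325 \left(362 + \left(82 + \left(2 + 10\right)\right) \left(- \frac{1}{56}\right)\right) = 325 \left(362 + \left(82 + 12\right) \left(- \frac{1}{56}\right)\right) = 325 \left(362 + 94 \left(- \frac{1}{56}\right)\right) = 325 \left(362 - \frac{47}{28}\right) = 325 \cdot \frac{10089}{28} = \frac{3278925}{28}$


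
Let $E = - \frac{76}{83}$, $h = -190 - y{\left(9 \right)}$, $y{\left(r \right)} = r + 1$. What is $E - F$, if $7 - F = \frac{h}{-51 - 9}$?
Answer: $- \frac{1141}{249} \approx -4.5823$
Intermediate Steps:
$y{\left(r \right)} = 1 + r$
$h = -200$ ($h = -190 - \left(1 + 9\right) = -190 - 10 = -200$)
$E = - \frac{76}{83}$ ($E = \left(-76\right) \frac{1}{83} = - \frac{76}{83} \approx -0.91566$)
$F = \frac{11}{3}$ ($F = 7 - - \frac{200}{-51 - 9} = 7 - - \frac{200}{-60} = 7 - \left(-200\right) \left(- \frac{1}{60}\right) = 7 - \frac{10}{3} = \frac{11}{3} \approx 3.6667$)
$E - F = - \frac{76}{83} - \frac{11}{3} = - \frac{1141}{249}$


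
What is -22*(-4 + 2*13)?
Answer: -484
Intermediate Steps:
-22*(-4 + 2*13) = -22*(-4 + 26) = -22*22 = -484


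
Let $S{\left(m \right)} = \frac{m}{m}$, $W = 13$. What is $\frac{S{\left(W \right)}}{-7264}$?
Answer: $- \frac{1}{7264} \approx -0.00013767$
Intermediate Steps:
$S{\left(m \right)} = 1$
$\frac{S{\left(W \right)}}{-7264} = 1 \frac{1}{-7264} = 1 \left(- \frac{1}{7264}\right) = - \frac{1}{7264}$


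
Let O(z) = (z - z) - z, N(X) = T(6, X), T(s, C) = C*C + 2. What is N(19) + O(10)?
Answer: 353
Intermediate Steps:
T(s, C) = 2 + C² (T(s, C) = C² + 2 = 2 + C²)
N(X) = 2 + X²
O(z) = -z (O(z) = 0 - z = -z)
N(19) + O(10) = (2 + 19²) - 1*10 = (2 + 361) - 10 = 363 - 10 = 353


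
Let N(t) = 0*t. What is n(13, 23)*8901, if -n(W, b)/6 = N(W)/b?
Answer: 0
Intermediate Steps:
N(t) = 0
n(W, b) = 0 (n(W, b) = -0/b = -6*0 = 0)
n(13, 23)*8901 = 0*8901 = 0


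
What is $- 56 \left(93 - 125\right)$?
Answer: $1792$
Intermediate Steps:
$- 56 \left(93 - 125\right) = \left(-56\right) \left(-32\right) = 1792$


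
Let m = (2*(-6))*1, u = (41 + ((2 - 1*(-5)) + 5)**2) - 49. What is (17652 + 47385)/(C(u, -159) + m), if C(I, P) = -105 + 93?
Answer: -21679/8 ≈ -2709.9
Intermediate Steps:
u = 136 (u = (41 + ((2 + 5) + 5)**2) - 49 = (41 + (7 + 5)**2) - 49 = (41 + 12**2) - 49 = (41 + 144) - 49 = 185 - 49 = 136)
C(I, P) = -12
m = -12 (m = -12*1 = -12)
(17652 + 47385)/(C(u, -159) + m) = (17652 + 47385)/(-12 - 12) = 65037/(-24) = 65037*(-1/24) = -21679/8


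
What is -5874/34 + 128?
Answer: -761/17 ≈ -44.765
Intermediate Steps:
-5874/34 + 128 = -66*89/34 + 128 = -2937/17 + 128 = -761/17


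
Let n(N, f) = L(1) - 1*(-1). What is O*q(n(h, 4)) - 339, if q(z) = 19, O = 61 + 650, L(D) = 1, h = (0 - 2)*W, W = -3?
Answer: 13170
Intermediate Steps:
h = 6 (h = (0 - 2)*(-3) = -2*(-3) = 6)
n(N, f) = 2 (n(N, f) = 1 - 1*(-1) = 1 + 1 = 2)
O = 711
O*q(n(h, 4)) - 339 = 711*19 - 339 = 13509 - 339 = 13170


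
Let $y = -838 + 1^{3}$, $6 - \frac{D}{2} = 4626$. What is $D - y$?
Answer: $-8403$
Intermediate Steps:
$D = -9240$ ($D = 12 - 9252 = -9240$)
$y = -837$ ($y = -838 + 1 = -837$)
$D - y = -9240 - -837 = -9240 + 837 = -8403$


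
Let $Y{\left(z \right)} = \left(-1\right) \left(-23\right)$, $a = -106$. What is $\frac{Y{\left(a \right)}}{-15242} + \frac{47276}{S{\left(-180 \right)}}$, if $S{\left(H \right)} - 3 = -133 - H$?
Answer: $\frac{360289821}{381050} \approx 945.52$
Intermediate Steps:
$S{\left(H \right)} = -130 - H$ ($S{\left(H \right)} = 3 - \left(133 + H\right) = -130 - H$)
$Y{\left(z \right)} = 23$
$\frac{Y{\left(a \right)}}{-15242} + \frac{47276}{S{\left(-180 \right)}} = \frac{23}{-15242} + \frac{47276}{-130 - -180} = 23 \left(- \frac{1}{15242}\right) + \frac{47276}{-130 + 180} = - \frac{23}{15242} + \frac{47276}{50} = - \frac{23}{15242} + 47276 \cdot \frac{1}{50} = - \frac{23}{15242} + \frac{23638}{25} = \frac{360289821}{381050}$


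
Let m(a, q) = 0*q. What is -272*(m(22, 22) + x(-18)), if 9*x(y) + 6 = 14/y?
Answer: 16592/81 ≈ 204.84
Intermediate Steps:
m(a, q) = 0
x(y) = -⅔ + 14/(9*y) (x(y) = -⅔ + (14/y)/9 = -⅔ + 14/(9*y))
-272*(m(22, 22) + x(-18)) = -272*(0 + (2/9)*(7 - 3*(-18))/(-18)) = -272*(0 + (2/9)*(-1/18)*(7 + 54)) = -272*(0 + (2/9)*(-1/18)*61) = -272*(0 - 61/81) = -272*(-61/81) = 16592/81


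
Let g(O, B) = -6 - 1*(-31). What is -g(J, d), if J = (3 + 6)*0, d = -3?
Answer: -25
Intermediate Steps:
J = 0 (J = 9*0 = 0)
g(O, B) = 25 (g(O, B) = -6 + 31 = 25)
-g(J, d) = -1*25 = -25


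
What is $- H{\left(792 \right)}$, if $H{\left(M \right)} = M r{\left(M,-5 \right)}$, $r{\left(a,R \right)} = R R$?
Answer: $-19800$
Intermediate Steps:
$r{\left(a,R \right)} = R^{2}$
$H{\left(M \right)} = 25 M$ ($H{\left(M \right)} = M \left(-5\right)^{2} = M 25 = 25 M$)
$- H{\left(792 \right)} = - 25 \cdot 792 = \left(-1\right) 19800 = -19800$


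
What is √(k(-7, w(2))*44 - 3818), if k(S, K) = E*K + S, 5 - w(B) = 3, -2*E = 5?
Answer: I*√4346 ≈ 65.924*I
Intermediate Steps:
E = -5/2 (E = -½*5 = -5/2 ≈ -2.5000)
w(B) = 2 (w(B) = 5 - 1*3 = 5 - 3 = 2)
k(S, K) = S - 5*K/2 (k(S, K) = -5*K/2 + S = S - 5*K/2)
√(k(-7, w(2))*44 - 3818) = √((-7 - 5/2*2)*44 - 3818) = √((-7 - 5)*44 - 3818) = √(-12*44 - 3818) = √(-528 - 3818) = √(-4346) = I*√4346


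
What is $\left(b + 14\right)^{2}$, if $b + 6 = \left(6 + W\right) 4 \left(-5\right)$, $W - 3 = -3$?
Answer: $12544$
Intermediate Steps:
$W = 0$ ($W = 3 - 3 = 0$)
$b = -126$ ($b = -6 + \left(6 + 0\right) 4 \left(-5\right) = -6 + 6 \left(-20\right) = -6 - 120 = -126$)
$\left(b + 14\right)^{2} = \left(-126 + 14\right)^{2} = \left(-112\right)^{2} = 12544$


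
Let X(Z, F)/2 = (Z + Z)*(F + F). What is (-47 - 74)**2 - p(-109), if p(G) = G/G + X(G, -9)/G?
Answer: 14712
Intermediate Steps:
X(Z, F) = 8*F*Z (X(Z, F) = 2*((Z + Z)*(F + F)) = 2*((2*Z)*(2*F)) = 2*(4*F*Z) = 8*F*Z)
p(G) = -71 (p(G) = G/G + (8*(-9)*G)/G = 1 + (-72*G)/G = 1 - 72 = -71)
(-47 - 74)**2 - p(-109) = (-47 - 74)**2 - 1*(-71) = (-121)**2 + 71 = 14641 + 71 = 14712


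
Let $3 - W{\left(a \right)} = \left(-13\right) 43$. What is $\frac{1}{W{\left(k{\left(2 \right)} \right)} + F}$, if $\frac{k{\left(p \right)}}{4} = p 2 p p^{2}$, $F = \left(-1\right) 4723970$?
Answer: $- \frac{1}{4723408} \approx -2.1171 \cdot 10^{-7}$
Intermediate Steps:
$F = -4723970$
$k{\left(p \right)} = 8 p^{4}$ ($k{\left(p \right)} = 4 p 2 p p^{2} = 4 \cdot 2 p p p^{2} = 4 \cdot 2 p^{2} p^{2} = 4 \cdot 2 p^{4} = 8 p^{4}$)
$W{\left(a \right)} = 562$ ($W{\left(a \right)} = 3 - \left(-13\right) 43 = 3 - -559 = 3 + 559 = 562$)
$\frac{1}{W{\left(k{\left(2 \right)} \right)} + F} = \frac{1}{562 - 4723970} = \frac{1}{-4723408} = - \frac{1}{4723408}$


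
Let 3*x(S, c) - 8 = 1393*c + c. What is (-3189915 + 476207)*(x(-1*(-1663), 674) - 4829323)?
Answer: 12255471678580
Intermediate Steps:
x(S, c) = 8/3 + 1394*c/3 (x(S, c) = 8/3 + (1393*c + c)/3 = 8/3 + (1394*c)/3 = 8/3 + 1394*c/3)
(-3189915 + 476207)*(x(-1*(-1663), 674) - 4829323) = (-3189915 + 476207)*((8/3 + (1394/3)*674) - 4829323) = -2713708*((8/3 + 939556/3) - 4829323) = -2713708*(313188 - 4829323) = -2713708*(-4516135) = 12255471678580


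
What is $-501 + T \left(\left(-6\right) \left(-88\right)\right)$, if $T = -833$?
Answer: $-440325$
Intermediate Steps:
$-501 + T \left(\left(-6\right) \left(-88\right)\right) = -501 - 833 \left(\left(-6\right) \left(-88\right)\right) = -501 - 439824 = -440325$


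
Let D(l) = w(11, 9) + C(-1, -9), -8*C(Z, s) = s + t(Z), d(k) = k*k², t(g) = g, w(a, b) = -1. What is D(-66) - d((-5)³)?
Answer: 7812501/4 ≈ 1.9531e+6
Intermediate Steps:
d(k) = k³
C(Z, s) = -Z/8 - s/8 (C(Z, s) = -(s + Z)/8 = -(Z + s)/8 = -Z/8 - s/8)
D(l) = ¼ (D(l) = -1 + (-⅛*(-1) - ⅛*(-9)) = -1 + (⅛ + 9/8) = -1 + 5/4 = ¼)
D(-66) - d((-5)³) = ¼ - ((-5)³)³ = ¼ - 1*(-125)³ = ¼ - 1*(-1953125) = ¼ + 1953125 = 7812501/4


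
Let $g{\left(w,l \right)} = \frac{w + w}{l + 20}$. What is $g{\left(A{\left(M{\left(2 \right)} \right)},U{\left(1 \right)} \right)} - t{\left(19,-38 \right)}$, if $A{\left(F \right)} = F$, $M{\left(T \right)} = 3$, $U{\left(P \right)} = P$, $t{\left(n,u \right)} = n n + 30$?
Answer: $- \frac{2735}{7} \approx -390.71$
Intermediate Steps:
$t{\left(n,u \right)} = 30 + n^{2}$ ($t{\left(n,u \right)} = n^{2} + 30 = 30 + n^{2}$)
$g{\left(w,l \right)} = \frac{2 w}{20 + l}$
$g{\left(A{\left(M{\left(2 \right)} \right)},U{\left(1 \right)} \right)} - t{\left(19,-38 \right)} = 2 \cdot 3 \frac{1}{20 + 1} - \left(30 + 19^{2}\right) = 2 \cdot 3 \cdot \frac{1}{21} - \left(30 + 361\right) = 2 \cdot 3 \cdot \frac{1}{21} - 391 = \frac{2}{7} - 391 = - \frac{2735}{7}$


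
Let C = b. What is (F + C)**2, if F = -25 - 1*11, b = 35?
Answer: 1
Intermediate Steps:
F = -36 (F = -25 - 11 = -36)
C = 35
(F + C)**2 = (-36 + 35)**2 = (-1)**2 = 1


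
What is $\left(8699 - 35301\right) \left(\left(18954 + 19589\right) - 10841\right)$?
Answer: $-736928604$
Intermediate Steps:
$\left(8699 - 35301\right) \left(\left(18954 + 19589\right) - 10841\right) = - 26602 \left(38543 - 10841\right) = \left(-26602\right) 27702 = -736928604$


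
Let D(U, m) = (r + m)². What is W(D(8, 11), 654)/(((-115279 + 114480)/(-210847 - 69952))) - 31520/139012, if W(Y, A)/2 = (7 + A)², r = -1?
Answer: 8527481217173654/27767647 ≈ 3.0710e+8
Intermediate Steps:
D(U, m) = (-1 + m)²
W(Y, A) = 2*(7 + A)²
W(D(8, 11), 654)/(((-115279 + 114480)/(-210847 - 69952))) - 31520/139012 = (2*(7 + 654)²)/(((-115279 + 114480)/(-210847 - 69952))) - 31520/139012 = (2*661²)/((-799/(-280799))) - 31520*1/139012 = (2*436921)/((-799*(-1/280799))) - 7880/34753 = 873842/(799/280799) - 7880/34753 = 873842*(280799/799) - 7880/34753 = 245373959758/799 - 7880/34753 = 8527481217173654/27767647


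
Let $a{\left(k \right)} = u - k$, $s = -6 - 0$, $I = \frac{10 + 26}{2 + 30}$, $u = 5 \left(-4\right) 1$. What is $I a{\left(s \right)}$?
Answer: $- \frac{63}{4} \approx -15.75$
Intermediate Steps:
$u = -20$ ($u = \left(-20\right) 1 = -20$)
$I = \frac{9}{8}$ ($I = \frac{36}{32} = 36 \cdot \frac{1}{32} = \frac{9}{8} \approx 1.125$)
$s = -6$ ($s = -6 + 0 = -6$)
$a{\left(k \right)} = -20 - k$
$I a{\left(s \right)} = \frac{9 \left(-20 - -6\right)}{8} = \frac{9 \left(-20 + 6\right)}{8} = \frac{9}{8} \left(-14\right) = - \frac{63}{4}$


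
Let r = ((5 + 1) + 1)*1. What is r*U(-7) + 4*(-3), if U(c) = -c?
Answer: 37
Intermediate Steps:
r = 7 (r = (6 + 1)*1 = 7*1 = 7)
r*U(-7) + 4*(-3) = 7*(-1*(-7)) + 4*(-3) = 7*7 - 12 = 49 - 12 = 37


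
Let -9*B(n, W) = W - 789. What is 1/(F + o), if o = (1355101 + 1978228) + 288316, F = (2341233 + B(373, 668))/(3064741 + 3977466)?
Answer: 63379863/229539385005853 ≈ 2.7612e-7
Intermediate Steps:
B(n, W) = 263/3 - W/9 (B(n, W) = -(W - 789)/9 = -(-789 + W)/9 = 263/3 - W/9)
F = 21071218/63379863 (F = (2341233 + (263/3 - ⅑*668))/(3064741 + 3977466) = (2341233 + (263/3 - 668/9))/7042207 = (2341233 + 121/9)*(1/7042207) = (21071218/9)*(1/7042207) = 21071218/63379863 ≈ 0.33246)
o = 3621645 (o = 3333329 + 288316 = 3621645)
1/(F + o) = 1/(21071218/63379863 + 3621645) = 1/(229539385005853/63379863) = 63379863/229539385005853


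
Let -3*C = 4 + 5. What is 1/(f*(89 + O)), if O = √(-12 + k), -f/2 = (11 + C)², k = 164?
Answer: -89/994432 + √38/497216 ≈ -7.7100e-5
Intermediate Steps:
C = -3 (C = -(4 + 5)/3 = -⅓*9 = -3)
f = -128 (f = -2*(11 - 3)² = -2*8² = -2*64 = -128)
O = 2*√38 (O = √(-12 + 164) = √152 = 2*√38 ≈ 12.329)
1/(f*(89 + O)) = 1/(-128*(89 + 2*√38)) = 1/(-11392 - 256*√38)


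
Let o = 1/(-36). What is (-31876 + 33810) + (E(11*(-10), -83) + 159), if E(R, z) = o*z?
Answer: 75431/36 ≈ 2095.3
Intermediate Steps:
o = -1/36 ≈ -0.027778
E(R, z) = -z/36
(-31876 + 33810) + (E(11*(-10), -83) + 159) = (-31876 + 33810) + (-1/36*(-83) + 159) = 1934 + (83/36 + 159) = 1934 + 5807/36 = 75431/36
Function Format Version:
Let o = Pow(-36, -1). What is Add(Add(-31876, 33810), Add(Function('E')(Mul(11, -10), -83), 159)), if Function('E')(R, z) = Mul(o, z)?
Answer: Rational(75431, 36) ≈ 2095.3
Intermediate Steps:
o = Rational(-1, 36) ≈ -0.027778
Function('E')(R, z) = Mul(Rational(-1, 36), z)
Add(Add(-31876, 33810), Add(Function('E')(Mul(11, -10), -83), 159)) = Add(Add(-31876, 33810), Add(Mul(Rational(-1, 36), -83), 159)) = Add(1934, Add(Rational(83, 36), 159)) = Add(1934, Rational(5807, 36)) = Rational(75431, 36)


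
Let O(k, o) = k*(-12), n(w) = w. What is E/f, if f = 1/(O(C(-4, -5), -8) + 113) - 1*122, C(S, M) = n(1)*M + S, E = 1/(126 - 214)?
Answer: 221/2372568 ≈ 9.3148e-5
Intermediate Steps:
E = -1/88 (E = 1/(-88) = -1/88 ≈ -0.011364)
C(S, M) = M + S (C(S, M) = 1*M + S = M + S)
O(k, o) = -12*k
f = -26961/221 (f = 1/(-12*(-5 - 4) + 113) - 1*122 = 1/(-12*(-9) + 113) - 122 = 1/(108 + 113) - 122 = 1/221 - 122 = -26961/221 ≈ -122.00)
E/f = -1/(88*(-26961/221)) = -1/88*(-221/26961) = 221/2372568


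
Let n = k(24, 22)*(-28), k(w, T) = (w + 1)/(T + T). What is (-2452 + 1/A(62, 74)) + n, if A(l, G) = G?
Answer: -2008867/814 ≈ -2467.9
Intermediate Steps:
k(w, T) = (1 + w)/(2*T) (k(w, T) = (1 + w)/((2*T)) = (1 + w)*(1/(2*T)) = (1 + w)/(2*T))
n = -175/11 (n = ((1/2)*(1 + 24)/22)*(-28) = ((1/2)*(1/22)*25)*(-28) = (25/44)*(-28) = -175/11 ≈ -15.909)
(-2452 + 1/A(62, 74)) + n = (-2452 + 1/74) - 175/11 = -181447/74 - 175/11 = -2008867/814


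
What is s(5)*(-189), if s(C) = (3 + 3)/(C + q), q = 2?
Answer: -162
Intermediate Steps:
s(C) = 6/(2 + C) (s(C) = (3 + 3)/(C + 2) = 6/(2 + C))
s(5)*(-189) = (6/(2 + 5))*(-189) = (6/7)*(-189) = -162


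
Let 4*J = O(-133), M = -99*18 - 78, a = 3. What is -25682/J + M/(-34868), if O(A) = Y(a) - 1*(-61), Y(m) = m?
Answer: -111931277/69736 ≈ -1605.1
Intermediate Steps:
M = -1860 (M = -1782 - 78 = -1860)
O(A) = 64 (O(A) = 3 - 1*(-61) = 3 + 61 = 64)
J = 16 (J = (¼)*64 = 16)
-25682/J + M/(-34868) = -25682/16 - 1860/(-34868) = -25682*1/16 - 1860*(-1/34868) = -12841/8 + 465/8717 = -111931277/69736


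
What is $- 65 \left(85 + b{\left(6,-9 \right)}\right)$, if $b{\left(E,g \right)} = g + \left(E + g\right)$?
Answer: $-4745$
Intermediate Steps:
$b{\left(E,g \right)} = E + 2 g$
$- 65 \left(85 + b{\left(6,-9 \right)}\right) = - 65 \left(85 + \left(6 + 2 \left(-9\right)\right)\right) = - 65 \left(85 + \left(6 - 18\right)\right) = - 65 \left(85 - 12\right) = \left(-65\right) 73 = -4745$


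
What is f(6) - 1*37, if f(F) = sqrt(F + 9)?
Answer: -37 + sqrt(15) ≈ -33.127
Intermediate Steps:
f(F) = sqrt(9 + F)
f(6) - 1*37 = sqrt(9 + 6) - 1*37 = sqrt(15) - 37 = -37 + sqrt(15)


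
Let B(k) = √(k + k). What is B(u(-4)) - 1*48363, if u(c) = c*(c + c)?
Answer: -48355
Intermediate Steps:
u(c) = 2*c² (u(c) = c*(2*c) = 2*c²)
B(k) = √2*√k (B(k) = √(2*k) = √2*√k)
B(u(-4)) - 1*48363 = √2*√(2*(-4)²) - 1*48363 = √2*√(2*16) - 48363 = √2*√32 - 48363 = √2*(4*√2) - 48363 = 8 - 48363 = -48355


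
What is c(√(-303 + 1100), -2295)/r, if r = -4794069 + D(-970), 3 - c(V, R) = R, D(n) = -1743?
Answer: -383/799302 ≈ -0.00047917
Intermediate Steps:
c(V, R) = 3 - R
r = -4795812 (r = -4794069 - 1743 = -4795812)
c(√(-303 + 1100), -2295)/r = (3 - 1*(-2295))/(-4795812) = (3 + 2295)*(-1/4795812) = 2298*(-1/4795812) = -383/799302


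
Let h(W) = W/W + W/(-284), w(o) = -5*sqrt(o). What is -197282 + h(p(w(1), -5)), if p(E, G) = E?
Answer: -56027799/284 ≈ -1.9728e+5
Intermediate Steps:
h(W) = 1 - W/284 (h(W) = 1 + W*(-1/284) = 1 - W/284)
-197282 + h(p(w(1), -5)) = -197282 + (1 - (-5)*sqrt(1)/284) = -197282 + (1 - (-5)/284) = -197282 + (1 - 1/284*(-5)) = -197282 + (1 + 5/284) = -197282 + 289/284 = -56027799/284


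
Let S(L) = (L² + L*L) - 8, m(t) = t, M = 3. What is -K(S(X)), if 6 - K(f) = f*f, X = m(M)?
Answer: 94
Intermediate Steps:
X = 3
S(L) = -8 + 2*L² (S(L) = (L² + L²) - 8 = 2*L² - 8 = -8 + 2*L²)
K(f) = 6 - f² (K(f) = 6 - f*f = 6 - f²)
-K(S(X)) = -(6 - (-8 + 2*3²)²) = -(6 - (-8 + 2*9)²) = -(6 - (-8 + 18)²) = -(6 - 1*10²) = -(6 - 1*100) = -(6 - 100) = -1*(-94) = 94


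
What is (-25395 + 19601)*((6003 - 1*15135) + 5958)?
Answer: 18390156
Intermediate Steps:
(-25395 + 19601)*((6003 - 1*15135) + 5958) = -5794*((6003 - 15135) + 5958) = -5794*(-9132 + 5958) = -5794*(-3174) = 18390156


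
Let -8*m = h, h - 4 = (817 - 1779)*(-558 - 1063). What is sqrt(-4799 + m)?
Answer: I*sqrt(798899)/2 ≈ 446.91*I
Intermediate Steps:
h = 1559406 (h = 4 + (817 - 1779)*(-558 - 1063) = 4 - 962*(-1621) = 4 + 1559402 = 1559406)
m = -779703/4 (m = -1/8*1559406 = -779703/4 ≈ -1.9493e+5)
sqrt(-4799 + m) = sqrt(-4799 - 779703/4) = sqrt(-798899/4) = I*sqrt(798899)/2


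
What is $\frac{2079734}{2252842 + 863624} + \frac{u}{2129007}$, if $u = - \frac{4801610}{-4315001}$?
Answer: $\frac{3184306560879670733}{4771656066623909877} \approx 0.66734$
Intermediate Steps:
$u = \frac{4801610}{4315001}$ ($u = \left(-4801610\right) \left(- \frac{1}{4315001}\right) = \frac{4801610}{4315001} \approx 1.1128$)
$\frac{2079734}{2252842 + 863624} + \frac{u}{2129007} = \frac{2079734}{2252842 + 863624} + \frac{4801610}{4315001 \cdot 2129007} = \frac{2079734}{3116466} + \frac{4801610}{4315001} \cdot \frac{1}{2129007} = 2079734 \cdot \frac{1}{3116466} + \frac{4801610}{9186667334007} = \frac{1039867}{1558233} + \frac{4801610}{9186667334007} = \frac{3184306560879670733}{4771656066623909877}$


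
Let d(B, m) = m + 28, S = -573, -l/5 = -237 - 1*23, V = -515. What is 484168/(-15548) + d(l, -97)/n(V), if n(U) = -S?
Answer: -23208423/742417 ≈ -31.261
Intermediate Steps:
l = 1300 (l = -5*(-237 - 1*23) = -5*(-237 - 23) = -5*(-260) = 1300)
d(B, m) = 28 + m
n(U) = 573 (n(U) = -1*(-573) = 573)
484168/(-15548) + d(l, -97)/n(V) = 484168/(-15548) + (28 - 97)/573 = 484168*(-1/15548) - 69*1/573 = -121042/3887 - 23/191 = -23208423/742417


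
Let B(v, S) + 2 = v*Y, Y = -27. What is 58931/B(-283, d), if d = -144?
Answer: 58931/7639 ≈ 7.7145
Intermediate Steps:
B(v, S) = -2 - 27*v (B(v, S) = -2 + v*(-27) = -2 - 27*v)
58931/B(-283, d) = 58931/(-2 - 27*(-283)) = 58931/(-2 + 7641) = 58931/7639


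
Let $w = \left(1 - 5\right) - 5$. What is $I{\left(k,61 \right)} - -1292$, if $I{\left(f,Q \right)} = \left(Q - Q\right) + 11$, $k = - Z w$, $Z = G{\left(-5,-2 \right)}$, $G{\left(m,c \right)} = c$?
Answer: $1303$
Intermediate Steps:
$Z = -2$
$w = -9$ ($w = -4 - 5 = -9$)
$k = -18$ ($k = \left(-1\right) \left(-2\right) \left(-9\right) = 2 \left(-9\right) = -18$)
$I{\left(f,Q \right)} = 11$ ($I{\left(f,Q \right)} = 0 + 11 = 11$)
$I{\left(k,61 \right)} - -1292 = 11 - -1292 = 11 + 1292 = 1303$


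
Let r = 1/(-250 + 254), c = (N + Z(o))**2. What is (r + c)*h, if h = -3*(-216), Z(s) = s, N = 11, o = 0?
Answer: 78570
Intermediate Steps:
c = 121 (c = (11 + 0)**2 = 11**2 = 121)
h = 648
r = 1/4 ≈ 0.25000
(r + c)*h = (1/4 + 121)*648 = (485/4)*648 = 78570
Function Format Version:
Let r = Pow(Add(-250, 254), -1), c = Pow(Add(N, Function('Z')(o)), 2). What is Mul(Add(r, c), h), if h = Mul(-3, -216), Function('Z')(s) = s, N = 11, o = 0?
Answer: 78570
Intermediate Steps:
c = 121 (c = Pow(Add(11, 0), 2) = Pow(11, 2) = 121)
h = 648
r = Rational(1, 4) (r = Pow(4, -1) = Rational(1, 4) ≈ 0.25000)
Mul(Add(r, c), h) = Mul(Add(Rational(1, 4), 121), 648) = Mul(Rational(485, 4), 648) = 78570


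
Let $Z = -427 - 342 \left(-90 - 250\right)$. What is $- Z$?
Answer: $-115853$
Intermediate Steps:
$Z = 115853$ ($Z = -427 - 342 \left(-90 - 250\right) = -427 - -116280 = -427 + 116280 = 115853$)
$- Z = \left(-1\right) 115853 = -115853$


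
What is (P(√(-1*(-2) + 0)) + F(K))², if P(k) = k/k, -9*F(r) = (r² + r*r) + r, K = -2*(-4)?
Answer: 16129/81 ≈ 199.12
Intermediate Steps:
K = 8
F(r) = -2*r²/9 - r/9 (F(r) = -((r² + r*r) + r)/9 = -((r² + r²) + r)/9 = -(2*r² + r)/9 = -(r + 2*r²)/9 = -2*r²/9 - r/9)
P(k) = 1
(P(√(-1*(-2) + 0)) + F(K))² = (1 - ⅑*8*(1 + 2*8))² = (1 - ⅑*8*(1 + 16))² = (1 - ⅑*8*17)² = (1 - 136/9)² = (-127/9)² = 16129/81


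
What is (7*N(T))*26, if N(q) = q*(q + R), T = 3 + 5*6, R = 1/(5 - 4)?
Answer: 204204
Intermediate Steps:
R = 1 (R = 1/1 = 1)
T = 33 (T = 3 + 30 = 33)
N(q) = q*(1 + q) (N(q) = q*(q + 1) = q*(1 + q))
(7*N(T))*26 = (7*(33*(1 + 33)))*26 = (7*(33*34))*26 = (7*1122)*26 = 7854*26 = 204204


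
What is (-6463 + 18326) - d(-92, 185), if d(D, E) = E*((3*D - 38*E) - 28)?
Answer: 1368653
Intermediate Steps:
d(D, E) = E*(-28 - 38*E + 3*D) (d(D, E) = E*((-38*E + 3*D) - 28) = E*(-28 - 38*E + 3*D))
(-6463 + 18326) - d(-92, 185) = (-6463 + 18326) - 185*(-28 - 38*185 + 3*(-92)) = 11863 - 185*(-28 - 7030 - 276) = 11863 - 185*(-7334) = 11863 - 1*(-1356790) = 11863 + 1356790 = 1368653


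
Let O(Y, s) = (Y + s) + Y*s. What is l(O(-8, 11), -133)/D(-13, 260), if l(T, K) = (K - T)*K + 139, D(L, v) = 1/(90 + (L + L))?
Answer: 417472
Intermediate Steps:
O(Y, s) = Y + s + Y*s
D(L, v) = 1/(90 + 2*L)
l(T, K) = 139 + K*(K - T) (l(T, K) = K*(K - T) + 139 = 139 + K*(K - T))
l(O(-8, 11), -133)/D(-13, 260) = (139 + (-133)**2 - 1*(-133)*(-8 + 11 - 8*11))/((1/(2*(45 - 13)))) = (139 + 17689 - 1*(-133)*(-8 + 11 - 88))/(((1/2)/32)) = (139 + 17689 - 1*(-133)*(-85))/(((1/2)*(1/32))) = (139 + 17689 - 11305)/(1/64) = 6523*64 = 417472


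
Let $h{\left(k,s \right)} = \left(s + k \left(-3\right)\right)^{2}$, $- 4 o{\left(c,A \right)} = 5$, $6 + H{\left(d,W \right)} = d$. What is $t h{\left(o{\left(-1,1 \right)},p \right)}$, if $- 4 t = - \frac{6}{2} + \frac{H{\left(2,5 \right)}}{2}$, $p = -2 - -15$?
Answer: $\frac{22445}{64} \approx 350.7$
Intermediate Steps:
$H{\left(d,W \right)} = -6 + d$
$o{\left(c,A \right)} = - \frac{5}{4}$ ($o{\left(c,A \right)} = \left(- \frac{1}{4}\right) 5 = - \frac{5}{4}$)
$p = 13$ ($p = -2 + 15 = 13$)
$t = \frac{5}{4}$ ($t = - \frac{- \frac{6}{2} + \frac{-6 + 2}{2}}{4} = - \frac{\left(-6\right) \frac{1}{2} - 2}{4} = - \frac{-3 - 2}{4} = \left(- \frac{1}{4}\right) \left(-5\right) = \frac{5}{4} \approx 1.25$)
$h{\left(k,s \right)} = \left(s - 3 k\right)^{2}$
$t h{\left(o{\left(-1,1 \right)},p \right)} = \frac{5 \left(\left(-1\right) 13 + 3 \left(- \frac{5}{4}\right)\right)^{2}}{4} = \frac{5 \left(-13 - \frac{15}{4}\right)^{2}}{4} = \frac{5 \left(- \frac{67}{4}\right)^{2}}{4} = \frac{5}{4} \cdot \frac{4489}{16} = \frac{22445}{64}$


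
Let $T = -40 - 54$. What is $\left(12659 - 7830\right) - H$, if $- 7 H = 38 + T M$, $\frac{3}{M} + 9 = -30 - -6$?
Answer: $\frac{372345}{77} \approx 4835.6$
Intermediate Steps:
$M = - \frac{1}{11}$ ($M = \frac{3}{-9 - 24} = \frac{3}{-33} = 3 \left(- \frac{1}{33}\right) = - \frac{1}{11} \approx -0.090909$)
$T = -94$
$H = - \frac{512}{77}$ ($H = - \frac{38 - - \frac{94}{11}}{7} = - \frac{38 + \frac{94}{11}}{7} = \left(- \frac{1}{7}\right) \frac{512}{11} = - \frac{512}{77} \approx -6.6494$)
$\left(12659 - 7830\right) - H = \left(12659 - 7830\right) - - \frac{512}{77} = 4829 + \frac{512}{77} = \frac{372345}{77}$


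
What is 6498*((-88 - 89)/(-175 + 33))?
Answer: 575073/71 ≈ 8099.6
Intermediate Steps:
6498*((-88 - 89)/(-175 + 33)) = 6498*(-177/(-142)) = 6498*(-177*(-1/142)) = 6498*(177/142) = 575073/71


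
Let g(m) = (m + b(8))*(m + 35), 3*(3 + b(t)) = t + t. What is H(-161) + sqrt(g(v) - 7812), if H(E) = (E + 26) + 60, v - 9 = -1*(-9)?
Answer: -75 + I*sqrt(60609)/3 ≈ -75.0 + 82.063*I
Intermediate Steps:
v = 18 (v = 9 - 1*(-9) = 9 + 9 = 18)
b(t) = -3 + 2*t/3 (b(t) = -3 + (t + t)/3 = -3 + (2*t)/3 = -3 + 2*t/3)
g(m) = (35 + m)*(7/3 + m) (g(m) = (m + (-3 + (2/3)*8))*(m + 35) = (m + (-3 + 16/3))*(35 + m) = (m + 7/3)*(35 + m) = (7/3 + m)*(35 + m) = (35 + m)*(7/3 + m))
H(E) = 86 + E (H(E) = (26 + E) + 60 = 86 + E)
H(-161) + sqrt(g(v) - 7812) = (86 - 161) + sqrt((245/3 + 18**2 + (112/3)*18) - 7812) = -75 + sqrt((245/3 + 324 + 672) - 7812) = -75 + sqrt(3233/3 - 7812) = -75 + sqrt(-20203/3) = -75 + I*sqrt(60609)/3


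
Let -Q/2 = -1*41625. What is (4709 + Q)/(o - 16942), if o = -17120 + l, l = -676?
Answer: -87959/34738 ≈ -2.5321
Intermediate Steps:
o = -17796 (o = -17120 - 676 = -17796)
Q = 83250 (Q = -(-2)*41625 = -2*(-41625) = 83250)
(4709 + Q)/(o - 16942) = (4709 + 83250)/(-17796 - 16942) = 87959/(-34738) = 87959*(-1/34738) = -87959/34738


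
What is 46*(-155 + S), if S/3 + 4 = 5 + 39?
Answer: -1610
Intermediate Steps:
S = 120 (S = -12 + 3*(5 + 39) = -12 + 3*44 = -12 + 132 = 120)
46*(-155 + S) = 46*(-155 + 120) = 46*(-35) = -1610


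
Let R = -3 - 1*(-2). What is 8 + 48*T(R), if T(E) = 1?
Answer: 56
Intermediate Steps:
R = -1 (R = -3 + 2 = -1)
8 + 48*T(R) = 8 + 48*1 = 8 + 48 = 56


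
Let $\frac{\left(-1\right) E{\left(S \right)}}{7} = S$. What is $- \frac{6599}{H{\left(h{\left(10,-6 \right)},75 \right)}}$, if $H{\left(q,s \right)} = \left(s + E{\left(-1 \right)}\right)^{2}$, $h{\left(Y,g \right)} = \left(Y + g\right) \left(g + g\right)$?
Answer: $- \frac{6599}{6724} \approx -0.98141$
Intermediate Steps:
$E{\left(S \right)} = - 7 S$
$h{\left(Y,g \right)} = 2 g \left(Y + g\right)$ ($h{\left(Y,g \right)} = \left(Y + g\right) 2 g = 2 g \left(Y + g\right)$)
$H{\left(q,s \right)} = \left(7 + s\right)^{2}$ ($H{\left(q,s \right)} = \left(s - -7\right)^{2} = \left(s + 7\right)^{2} = \left(7 + s\right)^{2}$)
$- \frac{6599}{H{\left(h{\left(10,-6 \right)},75 \right)}} = - \frac{6599}{\left(7 + 75\right)^{2}} = - \frac{6599}{82^{2}} = - \frac{6599}{6724}$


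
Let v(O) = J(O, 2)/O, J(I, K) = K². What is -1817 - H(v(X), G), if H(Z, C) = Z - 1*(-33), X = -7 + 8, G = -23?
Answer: -1854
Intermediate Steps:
X = 1
v(O) = 4/O (v(O) = 2²/O = 4/O)
H(Z, C) = 33 + Z (H(Z, C) = Z + 33 = 33 + Z)
-1817 - H(v(X), G) = -1817 - (33 + 4/1) = -1817 - (33 + 4*1) = -1817 - (33 + 4) = -1817 - 1*37 = -1817 - 37 = -1854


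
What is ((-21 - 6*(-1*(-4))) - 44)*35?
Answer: -3115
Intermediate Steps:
((-21 - 6*(-1*(-4))) - 44)*35 = ((-21 - 6*4) - 44)*35 = ((-21 - 1*24) - 44)*35 = ((-21 - 24) - 44)*35 = (-45 - 44)*35 = -89*35 = -3115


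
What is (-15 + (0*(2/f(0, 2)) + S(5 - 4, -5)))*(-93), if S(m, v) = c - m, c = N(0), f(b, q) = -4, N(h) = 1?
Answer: 1395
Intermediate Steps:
c = 1
S(m, v) = 1 - m
(-15 + (0*(2/f(0, 2)) + S(5 - 4, -5)))*(-93) = (-15 + (0*(2/(-4)) + (1 - (5 - 4))))*(-93) = (-15 + (0*(2*(-¼)) + (1 - 1*1)))*(-93) = (-15 + (0*(-½) + (1 - 1)))*(-93) = (-15 + (0 + 0))*(-93) = (-15 + 0)*(-93) = -15*(-93) = 1395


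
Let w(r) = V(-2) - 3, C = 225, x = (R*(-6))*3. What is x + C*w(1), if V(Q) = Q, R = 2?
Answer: -1161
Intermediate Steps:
x = -36 (x = (2*(-6))*3 = -12*3 = -36)
w(r) = -5 (w(r) = -2 - 3 = -5)
x + C*w(1) = -36 + 225*(-5) = -36 - 1125 = -1161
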